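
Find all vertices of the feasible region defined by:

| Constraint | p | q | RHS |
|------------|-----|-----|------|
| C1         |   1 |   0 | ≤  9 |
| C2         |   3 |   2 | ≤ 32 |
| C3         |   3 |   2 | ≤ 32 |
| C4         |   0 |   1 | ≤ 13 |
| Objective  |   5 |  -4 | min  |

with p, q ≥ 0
Each vertex is the intersection of two constraint boundaries that also satisfies all remaining constraints:
  p = 0 and q = 0 → (0, 0)
  p = 9 and q = 0 → (9, 0)
  p = 9 and 3p + 2q = 32 → (9, 2.5)
  3p + 2q = 32 and q = 13 → (2, 13)
  q = 13 and p = 0 → (0, 13)

Vertices: (0, 0), (9, 0), (9, 2.5), (2, 13), (0, 13)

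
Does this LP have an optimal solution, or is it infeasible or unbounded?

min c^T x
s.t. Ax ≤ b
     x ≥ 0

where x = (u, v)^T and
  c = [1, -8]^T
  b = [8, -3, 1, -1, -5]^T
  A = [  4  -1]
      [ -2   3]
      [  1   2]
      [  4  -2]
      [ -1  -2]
One constraint requires u + 2v ≤ 1, while the constraint -u - 2v ≤ -5 is equivalent to u + 2v ≥ 5. Together they would need 5 ≤ u + 2v ≤ 1, which is impossible since 5 > 1. No point satisfies all constraints.

Infeasible: no point satisfies all constraints simultaneously.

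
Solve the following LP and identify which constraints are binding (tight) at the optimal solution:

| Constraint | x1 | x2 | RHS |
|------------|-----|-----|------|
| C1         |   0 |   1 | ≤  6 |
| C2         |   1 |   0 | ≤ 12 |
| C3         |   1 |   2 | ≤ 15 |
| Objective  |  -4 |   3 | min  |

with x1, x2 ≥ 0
Optimal: x1 = 12, x2 = 0
Slack at optimum:
  C1: slack = 6
  C2: slack = 0 (binding)
  C3: slack = 3
  x1 ≥ 0: x1 = 12
  x2 ≥ 0: x2 = 0 (binding)
Binding constraints: C2, x2 ≥ 0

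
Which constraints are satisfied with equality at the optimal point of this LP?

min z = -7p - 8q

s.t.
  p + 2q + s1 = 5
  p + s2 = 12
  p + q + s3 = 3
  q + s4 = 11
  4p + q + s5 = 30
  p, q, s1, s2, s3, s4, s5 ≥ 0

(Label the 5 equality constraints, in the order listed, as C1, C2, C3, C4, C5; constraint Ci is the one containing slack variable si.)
Optimal: p = 1, q = 2
Slack at optimum:
  C1: slack = 0 (binding)
  C2: slack = 11
  C3: slack = 0 (binding)
  C4: slack = 9
  C5: slack = 24
  p ≥ 0: p = 1
  q ≥ 0: q = 2
Binding constraints: C1, C3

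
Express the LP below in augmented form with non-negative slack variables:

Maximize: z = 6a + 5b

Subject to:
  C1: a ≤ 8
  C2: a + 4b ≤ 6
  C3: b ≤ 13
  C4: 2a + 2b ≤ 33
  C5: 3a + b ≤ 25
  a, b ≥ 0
max z = 6a + 5b

s.t.
  a + s1 = 8
  a + 4b + s2 = 6
  b + s3 = 13
  2a + 2b + s4 = 33
  3a + b + s5 = 25
  a, b, s1, s2, s3, s4, s5 ≥ 0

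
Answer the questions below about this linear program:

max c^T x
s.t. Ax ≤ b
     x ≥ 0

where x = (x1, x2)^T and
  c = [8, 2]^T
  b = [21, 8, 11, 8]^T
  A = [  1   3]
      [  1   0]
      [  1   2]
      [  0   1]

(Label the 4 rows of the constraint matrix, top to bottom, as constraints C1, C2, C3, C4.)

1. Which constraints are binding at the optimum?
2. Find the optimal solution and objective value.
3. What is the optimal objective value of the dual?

1. C2, C3
2. x1 = 8, x2 = 1.5, z = 67
3. 67 (by strong duality, equal to the primal optimum)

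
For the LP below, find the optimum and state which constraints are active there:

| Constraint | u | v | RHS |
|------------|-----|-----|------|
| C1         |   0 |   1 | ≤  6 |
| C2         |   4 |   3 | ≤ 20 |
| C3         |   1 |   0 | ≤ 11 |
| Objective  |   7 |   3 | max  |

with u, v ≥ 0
Optimal: u = 5, v = 0
Binding: C2, v ≥ 0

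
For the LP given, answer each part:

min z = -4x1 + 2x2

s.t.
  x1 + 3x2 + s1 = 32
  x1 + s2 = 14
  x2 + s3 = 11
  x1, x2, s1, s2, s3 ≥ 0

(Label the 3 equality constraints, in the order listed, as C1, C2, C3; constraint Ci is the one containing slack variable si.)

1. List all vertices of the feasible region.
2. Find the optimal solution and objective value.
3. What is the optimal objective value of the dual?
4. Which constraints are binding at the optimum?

1. (0, 0), (14, 0), (14, 6), (0, 10.67)
2. x1 = 14, x2 = 0, z = -56
3. -56 (by strong duality, equal to the primal optimum)
4. C2, x2 ≥ 0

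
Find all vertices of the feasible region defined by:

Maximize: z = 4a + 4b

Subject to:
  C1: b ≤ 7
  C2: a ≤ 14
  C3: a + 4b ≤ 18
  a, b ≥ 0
Each vertex is the intersection of two constraint boundaries that also satisfies all remaining constraints:
  a = 0 and b = 0 → (0, 0)
  a = 14 and b = 0 → (14, 0)
  a = 14 and a + 4b = 18 → (14, 1)
  a + 4b = 18 and a = 0 → (0, 4.5)

Vertices: (0, 0), (14, 0), (14, 1), (0, 4.5)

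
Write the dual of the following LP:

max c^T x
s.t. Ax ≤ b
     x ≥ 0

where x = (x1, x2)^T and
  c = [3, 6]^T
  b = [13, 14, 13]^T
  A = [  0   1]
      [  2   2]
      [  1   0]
Minimize: z = 13y1 + 14y2 + 13y3

Subject to:
  C1: -2y2 - y3 ≤ -3
  C2: -y1 - 2y2 ≤ -6
  y1, y2, y3 ≥ 0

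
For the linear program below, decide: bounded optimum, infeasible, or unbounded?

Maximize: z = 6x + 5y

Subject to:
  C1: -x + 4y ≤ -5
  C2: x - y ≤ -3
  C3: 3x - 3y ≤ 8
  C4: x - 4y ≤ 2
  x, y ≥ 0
C4 requires x - 4y ≤ 2, while C1 (-x + 4y ≤ -5) is equivalent to x - 4y ≥ 5. Together they would need 5 ≤ x - 4y ≤ 2, which is impossible since 5 > 2. No point satisfies all constraints.

The feasible region is empty; the LP is infeasible.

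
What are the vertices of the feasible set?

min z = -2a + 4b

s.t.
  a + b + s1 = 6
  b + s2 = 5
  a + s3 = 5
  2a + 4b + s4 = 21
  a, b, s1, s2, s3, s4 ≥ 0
Each vertex is the intersection of two constraint boundaries that also satisfies all remaining constraints:
  a = 0 and b = 0 → (0, 0)
  a = 5 and b = 0 → (5, 0)
  a + b = 6 and a = 5 → (5, 1)
  a + b = 6 and 2a + 4b = 21 → (1.5, 4.5)
  b = 5 and 2a + 4b = 21 → (0.5, 5)
  b = 5 and a = 0 → (0, 5)

Vertices: (0, 0), (5, 0), (5, 1), (1.5, 4.5), (0.5, 5), (0, 5)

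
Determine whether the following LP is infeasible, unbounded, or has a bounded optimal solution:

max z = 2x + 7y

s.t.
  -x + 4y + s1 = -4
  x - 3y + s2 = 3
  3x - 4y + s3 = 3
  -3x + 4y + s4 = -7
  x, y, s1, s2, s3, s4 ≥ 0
The row 3x - 4y + s3 = 3 with s3 ≥ 0 requires 3x - 4y ≤ 3, while the row -3x + 4y + s4 = -7 with s4 ≥ 0 is equivalent to 3x - 4y ≥ 7. Together they would need 7 ≤ 3x - 4y ≤ 3, which is impossible since 7 > 3. No point satisfies all constraints.

Infeasible — the constraint set is empty.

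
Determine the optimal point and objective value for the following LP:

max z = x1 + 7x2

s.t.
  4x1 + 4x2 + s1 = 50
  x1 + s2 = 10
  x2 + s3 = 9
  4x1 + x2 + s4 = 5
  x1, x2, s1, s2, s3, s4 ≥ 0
Each vertex is the intersection of two constraint boundaries that also satisfies all remaining constraints:
  x1 = 0 and x2 = 0 → (0, 0)
  4x1 + x2 = 5 and x2 = 0 → (1.25, 0)
  4x1 + x2 = 5 and x1 = 0 → (0, 5)

Evaluating z = x1 + 7x2 at each vertex:
  (0, 0): z = 0
  (1.25, 0): z = 1.25
  (0, 5): z = 35

The maximum is at (0, 5) with z = 35.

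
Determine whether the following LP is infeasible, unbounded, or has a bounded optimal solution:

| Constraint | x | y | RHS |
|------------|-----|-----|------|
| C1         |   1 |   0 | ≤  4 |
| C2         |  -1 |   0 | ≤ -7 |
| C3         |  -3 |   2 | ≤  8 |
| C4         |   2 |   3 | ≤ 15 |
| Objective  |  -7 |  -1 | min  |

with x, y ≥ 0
C1 requires x ≤ 4, while C2 (-x ≤ -7) is equivalent to x ≥ 7. Together they would need 7 ≤ x ≤ 4, which is impossible since 7 > 4. No point satisfies all constraints.

Infeasible — the constraint set is empty.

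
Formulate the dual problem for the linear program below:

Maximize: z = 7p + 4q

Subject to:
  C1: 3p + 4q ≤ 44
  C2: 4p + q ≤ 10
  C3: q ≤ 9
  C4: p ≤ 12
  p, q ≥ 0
Minimize: z = 44y1 + 10y2 + 9y3 + 12y4

Subject to:
  C1: -3y1 - 4y2 - y4 ≤ -7
  C2: -4y1 - y2 - y3 ≤ -4
  y1, y2, y3, y4 ≥ 0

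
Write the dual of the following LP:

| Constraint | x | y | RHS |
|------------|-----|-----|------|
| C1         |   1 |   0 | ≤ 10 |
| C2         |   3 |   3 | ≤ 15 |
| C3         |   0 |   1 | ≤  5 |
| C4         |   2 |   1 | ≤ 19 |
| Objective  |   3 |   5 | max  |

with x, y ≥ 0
Minimize: z = 10y1 + 15y2 + 5y3 + 19y4

Subject to:
  C1: -y1 - 3y2 - 2y4 ≤ -3
  C2: -3y2 - y3 - y4 ≤ -5
  y1, y2, y3, y4 ≥ 0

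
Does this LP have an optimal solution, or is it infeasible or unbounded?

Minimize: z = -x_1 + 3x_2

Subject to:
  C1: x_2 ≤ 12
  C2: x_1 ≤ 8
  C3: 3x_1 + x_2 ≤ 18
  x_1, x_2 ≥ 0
The point (6, 0) satisfies every constraint, so the LP is feasible; the constraints give x_1 ≤ 8 and x_2 ≤ 12, which with x_1, x_2 ≥ 0 keep the feasible region inside a bounded box. A feasible, bounded LP attains a finite optimum at a vertex.

Bounded optimum: z* = -6 at (6, 0).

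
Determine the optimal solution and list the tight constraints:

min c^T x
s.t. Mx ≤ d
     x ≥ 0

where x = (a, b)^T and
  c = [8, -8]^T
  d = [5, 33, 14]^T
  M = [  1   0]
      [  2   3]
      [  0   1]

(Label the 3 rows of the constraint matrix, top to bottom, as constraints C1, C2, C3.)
Optimal: a = 0, b = 11
Binding: C2, a ≥ 0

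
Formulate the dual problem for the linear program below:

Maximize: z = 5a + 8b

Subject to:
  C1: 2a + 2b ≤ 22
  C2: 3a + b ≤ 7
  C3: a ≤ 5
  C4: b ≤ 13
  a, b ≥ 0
Minimize: z = 22y1 + 7y2 + 5y3 + 13y4

Subject to:
  C1: -2y1 - 3y2 - y3 ≤ -5
  C2: -2y1 - y2 - y4 ≤ -8
  y1, y2, y3, y4 ≥ 0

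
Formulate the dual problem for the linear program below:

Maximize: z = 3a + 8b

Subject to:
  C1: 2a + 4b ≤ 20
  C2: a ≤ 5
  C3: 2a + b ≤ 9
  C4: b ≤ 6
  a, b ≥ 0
Minimize: z = 20y1 + 5y2 + 9y3 + 6y4

Subject to:
  C1: -2y1 - y2 - 2y3 ≤ -3
  C2: -4y1 - y3 - y4 ≤ -8
  y1, y2, y3, y4 ≥ 0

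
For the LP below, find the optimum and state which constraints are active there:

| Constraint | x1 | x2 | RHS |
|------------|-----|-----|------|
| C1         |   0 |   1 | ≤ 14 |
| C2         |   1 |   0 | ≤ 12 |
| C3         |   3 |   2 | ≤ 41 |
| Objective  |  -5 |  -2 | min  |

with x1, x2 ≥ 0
Optimal: x1 = 12, x2 = 2.5
Binding: C2, C3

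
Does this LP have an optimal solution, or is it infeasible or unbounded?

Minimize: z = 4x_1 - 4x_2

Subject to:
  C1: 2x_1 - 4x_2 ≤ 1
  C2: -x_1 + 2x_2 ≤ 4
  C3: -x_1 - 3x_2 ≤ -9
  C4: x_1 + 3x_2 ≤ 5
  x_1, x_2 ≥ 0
C4 requires x_1 + 3x_2 ≤ 5, while C3 (-x_1 - 3x_2 ≤ -9) is equivalent to x_1 + 3x_2 ≥ 9. Together they would need 9 ≤ x_1 + 3x_2 ≤ 5, which is impossible since 9 > 5. No point satisfies all constraints.

Infeasible — the constraint set is empty.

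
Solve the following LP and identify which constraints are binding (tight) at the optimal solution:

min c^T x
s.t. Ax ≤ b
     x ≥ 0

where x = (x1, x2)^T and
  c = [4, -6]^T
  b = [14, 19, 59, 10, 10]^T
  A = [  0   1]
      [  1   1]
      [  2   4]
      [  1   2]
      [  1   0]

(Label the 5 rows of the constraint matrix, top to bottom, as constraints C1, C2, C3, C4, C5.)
Optimal: x1 = 0, x2 = 5
Slack at optimum:
  C1: slack = 9
  C2: slack = 14
  C3: slack = 39
  C4: slack = 0 (binding)
  C5: slack = 10
  x1 ≥ 0: x1 = 0 (binding)
  x2 ≥ 0: x2 = 5
Binding constraints: C4, x1 ≥ 0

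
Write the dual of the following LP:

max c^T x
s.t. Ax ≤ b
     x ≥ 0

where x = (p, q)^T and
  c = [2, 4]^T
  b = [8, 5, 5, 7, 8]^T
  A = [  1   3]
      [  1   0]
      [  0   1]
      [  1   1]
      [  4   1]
Minimize: z = 8y1 + 5y2 + 5y3 + 7y4 + 8y5

Subject to:
  C1: -y1 - y2 - y4 - 4y5 ≤ -2
  C2: -3y1 - y3 - y4 - y5 ≤ -4
  y1, y2, y3, y4, y5 ≥ 0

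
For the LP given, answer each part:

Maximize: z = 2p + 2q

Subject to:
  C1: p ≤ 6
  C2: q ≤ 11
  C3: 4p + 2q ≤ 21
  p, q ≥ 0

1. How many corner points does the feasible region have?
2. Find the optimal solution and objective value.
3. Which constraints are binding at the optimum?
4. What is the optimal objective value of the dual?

1. 3
2. p = 0, q = 10.5, z = 21
3. C3, p ≥ 0
4. 21 (by strong duality, equal to the primal optimum)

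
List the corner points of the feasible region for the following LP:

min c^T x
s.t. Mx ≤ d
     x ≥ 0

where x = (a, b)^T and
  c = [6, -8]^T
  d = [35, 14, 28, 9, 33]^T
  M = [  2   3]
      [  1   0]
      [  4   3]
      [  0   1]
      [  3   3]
Each vertex is the intersection of two constraint boundaries that also satisfies all remaining constraints:
  a = 0 and b = 0 → (0, 0)
  4a + 3b = 28 and b = 0 → (7, 0)
  4a + 3b = 28 and b = 9 → (0.25, 9)
  b = 9 and a = 0 → (0, 9)

Vertices: (0, 0), (7, 0), (0.25, 9), (0, 9)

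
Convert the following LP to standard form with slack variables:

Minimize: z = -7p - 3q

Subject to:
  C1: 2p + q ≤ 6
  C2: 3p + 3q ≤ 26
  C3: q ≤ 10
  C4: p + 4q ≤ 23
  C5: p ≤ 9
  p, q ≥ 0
min z = -7p - 3q

s.t.
  2p + q + s1 = 6
  3p + 3q + s2 = 26
  q + s3 = 10
  p + 4q + s4 = 23
  p + s5 = 9
  p, q, s1, s2, s3, s4, s5 ≥ 0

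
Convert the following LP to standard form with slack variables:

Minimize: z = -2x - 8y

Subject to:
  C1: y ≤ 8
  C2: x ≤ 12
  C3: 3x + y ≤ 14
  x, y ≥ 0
min z = -2x - 8y

s.t.
  y + s1 = 8
  x + s2 = 12
  3x + y + s3 = 14
  x, y, s1, s2, s3 ≥ 0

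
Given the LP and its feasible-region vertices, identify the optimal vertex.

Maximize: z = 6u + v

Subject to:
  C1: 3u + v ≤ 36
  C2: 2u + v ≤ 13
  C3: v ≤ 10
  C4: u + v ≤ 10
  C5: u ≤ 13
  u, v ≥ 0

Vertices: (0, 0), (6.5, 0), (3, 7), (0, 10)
(6.5, 0) with z = 39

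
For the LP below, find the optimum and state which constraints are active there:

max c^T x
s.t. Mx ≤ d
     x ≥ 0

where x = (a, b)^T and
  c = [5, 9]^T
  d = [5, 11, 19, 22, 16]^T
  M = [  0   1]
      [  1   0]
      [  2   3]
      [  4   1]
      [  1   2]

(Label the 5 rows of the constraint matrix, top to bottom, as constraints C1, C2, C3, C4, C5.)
Optimal: a = 2, b = 5
Binding: C1, C3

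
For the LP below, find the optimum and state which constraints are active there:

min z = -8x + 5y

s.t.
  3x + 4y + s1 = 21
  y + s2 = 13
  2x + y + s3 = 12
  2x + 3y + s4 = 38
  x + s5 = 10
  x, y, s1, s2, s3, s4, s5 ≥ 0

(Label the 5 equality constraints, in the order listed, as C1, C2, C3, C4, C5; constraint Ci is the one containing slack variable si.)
Optimal: x = 6, y = 0
Slack at optimum:
  C1: slack = 3
  C2: slack = 13
  C3: slack = 0 (binding)
  C4: slack = 26
  C5: slack = 4
  x ≥ 0: x = 6
  y ≥ 0: y = 0 (binding)
Binding constraints: C3, y ≥ 0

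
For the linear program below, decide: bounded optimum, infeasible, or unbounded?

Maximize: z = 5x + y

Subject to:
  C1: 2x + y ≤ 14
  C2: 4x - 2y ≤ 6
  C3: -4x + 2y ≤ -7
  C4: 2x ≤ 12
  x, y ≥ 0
C2 requires 4x - 2y ≤ 6, while C3 (-4x + 2y ≤ -7) is equivalent to 4x - 2y ≥ 7. Together they would need 7 ≤ 4x - 2y ≤ 6, which is impossible since 7 > 6. No point satisfies all constraints.

Infeasible — the constraint set is empty.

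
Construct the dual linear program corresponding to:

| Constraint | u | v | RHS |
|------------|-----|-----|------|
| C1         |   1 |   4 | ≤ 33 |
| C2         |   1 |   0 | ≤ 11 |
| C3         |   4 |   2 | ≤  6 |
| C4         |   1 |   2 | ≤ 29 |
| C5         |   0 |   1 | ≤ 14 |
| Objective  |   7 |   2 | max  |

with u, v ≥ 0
Minimize: z = 33y1 + 11y2 + 6y3 + 29y4 + 14y5

Subject to:
  C1: -y1 - y2 - 4y3 - y4 ≤ -7
  C2: -4y1 - 2y3 - 2y4 - y5 ≤ -2
  y1, y2, y3, y4, y5 ≥ 0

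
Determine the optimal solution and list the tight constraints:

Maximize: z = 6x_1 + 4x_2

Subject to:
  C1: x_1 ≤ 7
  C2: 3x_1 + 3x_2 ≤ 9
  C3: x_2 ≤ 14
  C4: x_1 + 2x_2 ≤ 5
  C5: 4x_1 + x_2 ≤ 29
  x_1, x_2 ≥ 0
Optimal: x_1 = 3, x_2 = 0
Slack at optimum:
  C1: slack = 4
  C2: slack = 0 (binding)
  C3: slack = 14
  C4: slack = 2
  C5: slack = 17
  x_1 ≥ 0: x_1 = 3
  x_2 ≥ 0: x_2 = 0 (binding)
Binding constraints: C2, x_2 ≥ 0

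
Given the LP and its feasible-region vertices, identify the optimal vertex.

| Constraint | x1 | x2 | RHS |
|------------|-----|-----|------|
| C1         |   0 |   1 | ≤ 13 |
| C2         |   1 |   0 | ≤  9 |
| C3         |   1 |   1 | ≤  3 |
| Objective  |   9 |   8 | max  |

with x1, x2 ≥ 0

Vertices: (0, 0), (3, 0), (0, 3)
(3, 0) with z = 27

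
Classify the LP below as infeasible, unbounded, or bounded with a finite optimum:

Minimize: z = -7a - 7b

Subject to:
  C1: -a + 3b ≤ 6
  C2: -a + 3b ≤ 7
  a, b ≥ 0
Feasible point: (0, 0) satisfies every constraint, so the LP is feasible.
Direction d = (1, 0): for each constraint row a, a·d ≤ 0 —
  (-1)(1) + (3)(0) = -1 ≤ 0
  (-1)(1) + (3)(0) = -1 ≤ 0
and d ≥ 0, so (0, 0) + t·d stays feasible for every t ≥ 0. Along this ray z = -7a - 7b changes by -7 per unit t, so z → −∞.

The LP is unbounded; z can be made arbitrarily small.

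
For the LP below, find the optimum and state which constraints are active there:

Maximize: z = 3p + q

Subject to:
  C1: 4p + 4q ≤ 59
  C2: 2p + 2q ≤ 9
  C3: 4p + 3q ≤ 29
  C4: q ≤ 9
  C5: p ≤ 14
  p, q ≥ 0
Optimal: p = 4.5, q = 0
Slack at optimum:
  C1: slack = 41
  C2: slack = 0 (binding)
  C3: slack = 11
  C4: slack = 9
  C5: slack = 9.5
  p ≥ 0: p = 4.5
  q ≥ 0: q = 0 (binding)
Binding constraints: C2, q ≥ 0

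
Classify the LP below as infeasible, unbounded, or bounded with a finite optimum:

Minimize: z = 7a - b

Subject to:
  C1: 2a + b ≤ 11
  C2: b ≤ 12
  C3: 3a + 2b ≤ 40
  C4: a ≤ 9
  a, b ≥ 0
The point (0, 11) satisfies every constraint, so the LP is feasible; the constraints give a ≤ 9 and b ≤ 12, which with a, b ≥ 0 keep the feasible region inside a bounded box. A feasible, bounded LP attains a finite optimum at a vertex.

Bounded optimum: z* = -11 at (0, 11).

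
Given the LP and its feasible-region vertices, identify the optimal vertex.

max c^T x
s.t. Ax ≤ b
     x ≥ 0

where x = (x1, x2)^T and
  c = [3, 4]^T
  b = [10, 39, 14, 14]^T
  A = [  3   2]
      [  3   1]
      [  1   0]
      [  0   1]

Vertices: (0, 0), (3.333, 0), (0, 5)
Evaluating z = 3x1 + 4x2 at each vertex:
  (0, 0): z = 0
  (3.333, 0): z = 10
  (0, 5): z = 20

The largest value is z = 20, attained at (0, 5).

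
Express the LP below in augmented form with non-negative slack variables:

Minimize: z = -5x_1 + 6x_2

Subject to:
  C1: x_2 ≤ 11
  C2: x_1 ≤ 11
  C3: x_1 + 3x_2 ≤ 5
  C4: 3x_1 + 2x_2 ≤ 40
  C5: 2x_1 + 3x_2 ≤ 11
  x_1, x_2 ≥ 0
min z = -5x_1 + 6x_2

s.t.
  x_2 + s1 = 11
  x_1 + s2 = 11
  x_1 + 3x_2 + s3 = 5
  3x_1 + 2x_2 + s4 = 40
  2x_1 + 3x_2 + s5 = 11
  x_1, x_2, s1, s2, s3, s4, s5 ≥ 0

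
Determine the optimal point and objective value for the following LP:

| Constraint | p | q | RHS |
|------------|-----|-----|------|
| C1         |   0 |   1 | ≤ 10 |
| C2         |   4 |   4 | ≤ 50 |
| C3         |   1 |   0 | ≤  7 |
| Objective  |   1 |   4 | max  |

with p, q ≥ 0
p = 2.5, q = 10, z = 42.5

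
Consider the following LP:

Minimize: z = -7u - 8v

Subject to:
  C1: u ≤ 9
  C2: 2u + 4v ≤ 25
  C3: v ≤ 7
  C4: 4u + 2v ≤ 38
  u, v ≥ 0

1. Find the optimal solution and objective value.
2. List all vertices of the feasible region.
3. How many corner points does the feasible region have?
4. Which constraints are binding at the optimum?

1. u = 8.5, v = 2, z = -75.5
2. (0, 0), (9, 0), (9, 1), (8.5, 2), (0, 6.25)
3. 5
4. C2, C4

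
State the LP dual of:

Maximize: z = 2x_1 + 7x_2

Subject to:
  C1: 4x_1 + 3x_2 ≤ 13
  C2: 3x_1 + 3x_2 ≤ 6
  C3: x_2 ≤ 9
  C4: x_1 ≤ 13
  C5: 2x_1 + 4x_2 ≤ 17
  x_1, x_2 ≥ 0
Minimize: z = 13y1 + 6y2 + 9y3 + 13y4 + 17y5

Subject to:
  C1: -4y1 - 3y2 - y4 - 2y5 ≤ -2
  C2: -3y1 - 3y2 - y3 - 4y5 ≤ -7
  y1, y2, y3, y4, y5 ≥ 0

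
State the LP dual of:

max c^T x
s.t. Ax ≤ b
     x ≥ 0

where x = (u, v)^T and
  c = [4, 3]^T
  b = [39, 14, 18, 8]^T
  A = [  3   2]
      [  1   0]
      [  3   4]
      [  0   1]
Minimize: z = 39y1 + 14y2 + 18y3 + 8y4

Subject to:
  C1: -3y1 - y2 - 3y3 ≤ -4
  C2: -2y1 - 4y3 - y4 ≤ -3
  y1, y2, y3, y4 ≥ 0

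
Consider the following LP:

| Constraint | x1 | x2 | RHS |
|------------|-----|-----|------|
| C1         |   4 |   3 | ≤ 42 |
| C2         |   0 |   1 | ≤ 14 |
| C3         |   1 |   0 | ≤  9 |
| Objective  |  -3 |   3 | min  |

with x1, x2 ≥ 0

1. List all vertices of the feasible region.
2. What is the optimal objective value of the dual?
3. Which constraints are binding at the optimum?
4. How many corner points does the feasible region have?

1. (0, 0), (9, 0), (9, 2), (0, 14)
2. -27 (by strong duality, equal to the primal optimum)
3. C3, x2 ≥ 0
4. 4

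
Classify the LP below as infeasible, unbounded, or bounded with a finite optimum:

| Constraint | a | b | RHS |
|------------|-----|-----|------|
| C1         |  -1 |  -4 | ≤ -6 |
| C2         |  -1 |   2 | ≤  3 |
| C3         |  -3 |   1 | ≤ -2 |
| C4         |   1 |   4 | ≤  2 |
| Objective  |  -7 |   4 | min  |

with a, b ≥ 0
C4 requires a + 4b ≤ 2, while C1 (-a - 4b ≤ -6) is equivalent to a + 4b ≥ 6. Together they would need 6 ≤ a + 4b ≤ 2, which is impossible since 6 > 2. No point satisfies all constraints.

The feasible region is empty; the LP is infeasible.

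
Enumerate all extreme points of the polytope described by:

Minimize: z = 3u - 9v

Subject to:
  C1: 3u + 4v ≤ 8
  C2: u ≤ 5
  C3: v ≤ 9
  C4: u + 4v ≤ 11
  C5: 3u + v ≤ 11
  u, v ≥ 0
Each vertex is the intersection of two constraint boundaries that also satisfies all remaining constraints:
  u = 0 and v = 0 → (0, 0)
  3u + 4v = 8 and v = 0 → (2.667, 0)
  3u + 4v = 8 and u = 0 → (0, 2)

Vertices: (0, 0), (2.667, 0), (0, 2)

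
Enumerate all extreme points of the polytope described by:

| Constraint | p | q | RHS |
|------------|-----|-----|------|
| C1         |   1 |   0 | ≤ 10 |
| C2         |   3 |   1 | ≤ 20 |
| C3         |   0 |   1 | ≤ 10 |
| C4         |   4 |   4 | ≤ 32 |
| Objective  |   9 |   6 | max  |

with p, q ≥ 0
Each vertex is the intersection of two constraint boundaries that also satisfies all remaining constraints:
  p = 0 and q = 0 → (0, 0)
  3p + q = 20 and q = 0 → (6.667, 0)
  3p + q = 20 and 4p + 4q = 32 → (6, 2)
  4p + 4q = 32 and p = 0 → (0, 8)

Vertices: (0, 0), (6.667, 0), (6, 2), (0, 8)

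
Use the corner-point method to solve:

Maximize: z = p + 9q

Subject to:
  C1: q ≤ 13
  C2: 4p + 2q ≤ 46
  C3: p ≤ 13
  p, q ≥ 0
p = 5, q = 13, z = 122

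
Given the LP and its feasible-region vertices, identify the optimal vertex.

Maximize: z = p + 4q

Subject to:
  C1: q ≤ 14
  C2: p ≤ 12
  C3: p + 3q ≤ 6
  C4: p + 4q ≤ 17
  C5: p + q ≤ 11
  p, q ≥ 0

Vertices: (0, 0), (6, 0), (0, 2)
Evaluating z = p + 4q at each vertex:
  (0, 0): z = 0
  (6, 0): z = 6
  (0, 2): z = 8

The largest value is z = 8, attained at (0, 2).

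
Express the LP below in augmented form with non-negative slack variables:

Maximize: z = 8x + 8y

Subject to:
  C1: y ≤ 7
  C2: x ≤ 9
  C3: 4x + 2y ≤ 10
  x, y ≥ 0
max z = 8x + 8y

s.t.
  y + s1 = 7
  x + s2 = 9
  4x + 2y + s3 = 10
  x, y, s1, s2, s3 ≥ 0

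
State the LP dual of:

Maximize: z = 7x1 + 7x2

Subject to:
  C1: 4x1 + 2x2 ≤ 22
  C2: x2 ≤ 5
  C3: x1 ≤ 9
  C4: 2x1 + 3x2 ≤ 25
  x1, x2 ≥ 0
Minimize: z = 22y1 + 5y2 + 9y3 + 25y4

Subject to:
  C1: -4y1 - y3 - 2y4 ≤ -7
  C2: -2y1 - y2 - 3y4 ≤ -7
  y1, y2, y3, y4 ≥ 0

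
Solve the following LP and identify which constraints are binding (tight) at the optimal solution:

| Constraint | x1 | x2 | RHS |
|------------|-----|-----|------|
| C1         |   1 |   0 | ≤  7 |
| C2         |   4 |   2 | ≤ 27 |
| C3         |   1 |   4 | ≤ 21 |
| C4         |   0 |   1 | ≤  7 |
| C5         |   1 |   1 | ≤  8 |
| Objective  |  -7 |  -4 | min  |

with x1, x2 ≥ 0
Optimal: x1 = 5.5, x2 = 2.5
Slack at optimum:
  C1: slack = 1.5
  C2: slack = 0 (binding)
  C3: slack = 5.5
  C4: slack = 4.5
  C5: slack = 0 (binding)
  x1 ≥ 0: x1 = 5.5
  x2 ≥ 0: x2 = 2.5
Binding constraints: C2, C5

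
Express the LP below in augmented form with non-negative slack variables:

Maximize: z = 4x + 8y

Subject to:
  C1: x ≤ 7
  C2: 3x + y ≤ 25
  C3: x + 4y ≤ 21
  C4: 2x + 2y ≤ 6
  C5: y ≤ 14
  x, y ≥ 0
max z = 4x + 8y

s.t.
  x + s1 = 7
  3x + y + s2 = 25
  x + 4y + s3 = 21
  2x + 2y + s4 = 6
  y + s5 = 14
  x, y, s1, s2, s3, s4, s5 ≥ 0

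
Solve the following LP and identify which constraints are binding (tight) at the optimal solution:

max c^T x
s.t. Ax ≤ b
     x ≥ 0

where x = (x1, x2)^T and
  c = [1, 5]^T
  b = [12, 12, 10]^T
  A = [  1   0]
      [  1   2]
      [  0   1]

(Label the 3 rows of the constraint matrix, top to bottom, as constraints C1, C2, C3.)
Optimal: x1 = 0, x2 = 6
Binding: C2, x1 ≥ 0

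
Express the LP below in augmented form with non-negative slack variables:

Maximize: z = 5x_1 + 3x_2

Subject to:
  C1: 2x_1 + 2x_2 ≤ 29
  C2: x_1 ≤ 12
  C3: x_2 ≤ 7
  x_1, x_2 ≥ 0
max z = 5x_1 + 3x_2

s.t.
  2x_1 + 2x_2 + s1 = 29
  x_1 + s2 = 12
  x_2 + s3 = 7
  x_1, x_2, s1, s2, s3 ≥ 0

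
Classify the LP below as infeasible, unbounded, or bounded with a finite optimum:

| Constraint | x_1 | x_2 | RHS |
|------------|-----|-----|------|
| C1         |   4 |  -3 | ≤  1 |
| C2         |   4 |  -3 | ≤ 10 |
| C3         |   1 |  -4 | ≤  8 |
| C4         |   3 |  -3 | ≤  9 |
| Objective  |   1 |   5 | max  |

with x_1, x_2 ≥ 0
Feasible point: (0, 0) satisfies every constraint, so the LP is feasible.
Direction d = (0, 1): for each constraint row a, a·d ≤ 0 —
  (4)(0) + (-3)(1) = -3 ≤ 0
  (4)(0) + (-3)(1) = -3 ≤ 0
  (1)(0) + (-4)(1) = -4 ≤ 0
  (3)(0) + (-3)(1) = -3 ≤ 0
and d ≥ 0, so (0, 0) + t·d stays feasible for every t ≥ 0. Along this ray z = x_1 + 5x_2 changes by 5 per unit t, so z → +∞.

The LP is unbounded; z can be made arbitrarily large.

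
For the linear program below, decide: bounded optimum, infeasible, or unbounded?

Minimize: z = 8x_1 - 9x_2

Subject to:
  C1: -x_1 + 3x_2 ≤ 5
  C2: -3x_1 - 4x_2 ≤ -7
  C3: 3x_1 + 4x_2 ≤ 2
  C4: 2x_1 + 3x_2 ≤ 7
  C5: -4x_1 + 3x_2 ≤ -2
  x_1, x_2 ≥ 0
C3 requires 3x_1 + 4x_2 ≤ 2, while C2 (-3x_1 - 4x_2 ≤ -7) is equivalent to 3x_1 + 4x_2 ≥ 7. Together they would need 7 ≤ 3x_1 + 4x_2 ≤ 2, which is impossible since 7 > 2. No point satisfies all constraints.

Infeasible: no point satisfies all constraints simultaneously.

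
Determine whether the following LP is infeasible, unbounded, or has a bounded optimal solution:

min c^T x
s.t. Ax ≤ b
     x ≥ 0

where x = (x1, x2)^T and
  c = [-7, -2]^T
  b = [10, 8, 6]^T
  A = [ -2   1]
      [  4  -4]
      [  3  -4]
Feasible point: (0, 0) satisfies every constraint, so the LP is feasible.
Direction d = (1, 1): for each constraint row a, a·d ≤ 0 —
  (-2)(1) + (1)(1) = -1 ≤ 0
  (4)(1) + (-4)(1) = 0 ≤ 0
  (3)(1) + (-4)(1) = -1 ≤ 0
and d ≥ 0, so (0, 0) + t·d stays feasible for every t ≥ 0. Along this ray z = -7x1 - 2x2 changes by -9 per unit t, so z → −∞.

Unbounded — the objective can decrease without bound over the feasible region.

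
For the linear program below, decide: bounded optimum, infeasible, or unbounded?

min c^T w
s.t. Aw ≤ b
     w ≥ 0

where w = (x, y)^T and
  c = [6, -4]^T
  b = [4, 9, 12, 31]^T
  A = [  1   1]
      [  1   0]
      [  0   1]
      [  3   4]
The point (0, 4) satisfies every constraint, so the LP is feasible; the constraints give x ≤ 9 and y ≤ 12, which with x, y ≥ 0 keep the feasible region inside a bounded box. A feasible, bounded LP attains a finite optimum at a vertex.

Evaluating z = 6x - 4y at each vertex:
  (0, 0): z = 0
  (4, 0): z = 24
  (0, 4): z = -16

The LP has an optimal solution: (0, 4) with z = -16.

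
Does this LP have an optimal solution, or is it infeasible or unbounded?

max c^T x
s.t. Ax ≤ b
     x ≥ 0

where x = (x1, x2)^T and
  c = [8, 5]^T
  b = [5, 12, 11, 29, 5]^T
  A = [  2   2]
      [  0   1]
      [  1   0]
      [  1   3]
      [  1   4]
The point (2.5, 0) satisfies every constraint, so the LP is feasible; the constraints give x1 ≤ 11 and x2 ≤ 12, which with x1, x2 ≥ 0 keep the feasible region inside a bounded box. A feasible, bounded LP attains a finite optimum at a vertex.

Feasible with finite optimum z* = 20 at (2.5, 0).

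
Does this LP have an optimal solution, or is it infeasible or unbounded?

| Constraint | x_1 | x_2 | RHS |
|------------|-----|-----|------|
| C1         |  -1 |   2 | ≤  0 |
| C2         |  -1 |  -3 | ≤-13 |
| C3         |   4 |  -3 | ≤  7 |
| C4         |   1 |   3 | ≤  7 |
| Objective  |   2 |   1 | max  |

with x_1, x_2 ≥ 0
C4 requires x_1 + 3x_2 ≤ 7, while C2 (-x_1 - 3x_2 ≤ -13) is equivalent to x_1 + 3x_2 ≥ 13. Together they would need 13 ≤ x_1 + 3x_2 ≤ 7, which is impossible since 13 > 7. No point satisfies all constraints.

Infeasible: no point satisfies all constraints simultaneously.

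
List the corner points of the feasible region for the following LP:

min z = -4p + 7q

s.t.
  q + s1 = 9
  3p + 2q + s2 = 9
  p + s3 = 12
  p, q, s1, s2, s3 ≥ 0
Each vertex is the intersection of two constraint boundaries that also satisfies all remaining constraints:
  p = 0 and q = 0 → (0, 0)
  3p + 2q = 9 and q = 0 → (3, 0)
  3p + 2q = 9 and p = 0 → (0, 4.5)

Vertices: (0, 0), (3, 0), (0, 4.5)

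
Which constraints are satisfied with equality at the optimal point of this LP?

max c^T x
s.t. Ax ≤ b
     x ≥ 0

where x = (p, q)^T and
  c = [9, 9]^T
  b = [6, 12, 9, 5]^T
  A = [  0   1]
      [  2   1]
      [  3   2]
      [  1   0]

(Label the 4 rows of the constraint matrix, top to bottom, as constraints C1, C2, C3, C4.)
Optimal: p = 0, q = 4.5
Binding: C3, p ≥ 0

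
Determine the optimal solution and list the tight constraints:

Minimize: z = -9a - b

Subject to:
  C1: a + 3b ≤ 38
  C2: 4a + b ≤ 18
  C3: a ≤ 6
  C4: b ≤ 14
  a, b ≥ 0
Optimal: a = 4.5, b = 0
Slack at optimum:
  C1: slack = 33.5
  C2: slack = 0 (binding)
  C3: slack = 1.5
  C4: slack = 14
  a ≥ 0: a = 4.5
  b ≥ 0: b = 0 (binding)
Binding constraints: C2, b ≥ 0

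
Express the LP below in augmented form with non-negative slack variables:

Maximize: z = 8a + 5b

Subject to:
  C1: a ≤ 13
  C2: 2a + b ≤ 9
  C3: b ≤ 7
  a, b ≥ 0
max z = 8a + 5b

s.t.
  a + s1 = 13
  2a + b + s2 = 9
  b + s3 = 7
  a, b, s1, s2, s3 ≥ 0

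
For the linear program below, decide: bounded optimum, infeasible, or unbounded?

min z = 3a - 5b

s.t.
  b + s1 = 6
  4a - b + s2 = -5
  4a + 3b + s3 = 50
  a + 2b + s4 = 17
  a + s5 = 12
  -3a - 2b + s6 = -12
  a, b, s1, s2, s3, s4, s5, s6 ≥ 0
The point (0, 6) satisfies every constraint, so the LP is feasible; the constraints give a ≤ 12 and b ≤ 6, which with a, b ≥ 0 keep the feasible region inside a bounded box. A feasible, bounded LP attains a finite optimum at a vertex.

Evaluating z = 3a - 5b at each vertex:
  (0.1818, 5.727): z = -28.09
  (0.25, 6): z = -29.25
  (0, 6): z = -30

Bounded optimum: z* = -30 at (0, 6).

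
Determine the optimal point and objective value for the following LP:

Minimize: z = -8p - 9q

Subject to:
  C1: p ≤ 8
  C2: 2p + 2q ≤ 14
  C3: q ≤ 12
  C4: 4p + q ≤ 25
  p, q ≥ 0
Each vertex is the intersection of two constraint boundaries that also satisfies all remaining constraints:
  p = 0 and q = 0 → (0, 0)
  4p + q = 25 and q = 0 → (6.25, 0)
  2p + 2q = 14 and 4p + q = 25 → (6, 1)
  2p + 2q = 14 and p = 0 → (0, 7)

Evaluating z = -8p - 9q at each vertex:
  (0, 0): z = 0
  (6.25, 0): z = -50
  (6, 1): z = -57
  (0, 7): z = -63

The minimum is at (0, 7) with z = -63.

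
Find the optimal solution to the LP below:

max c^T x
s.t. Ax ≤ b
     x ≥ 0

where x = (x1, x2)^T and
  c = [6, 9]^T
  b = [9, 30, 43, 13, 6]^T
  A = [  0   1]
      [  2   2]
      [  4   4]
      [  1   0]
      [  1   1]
Each vertex is the intersection of two constraint boundaries that also satisfies all remaining constraints:
  x1 = 0 and x2 = 0 → (0, 0)
  x1 + x2 = 6 and x2 = 0 → (6, 0)
  x1 + x2 = 6 and x1 = 0 → (0, 6)

Evaluating z = 6x1 + 9x2 at each vertex:
  (0, 0): z = 0
  (6, 0): z = 36
  (0, 6): z = 54

The maximum is at (0, 6) with z = 54.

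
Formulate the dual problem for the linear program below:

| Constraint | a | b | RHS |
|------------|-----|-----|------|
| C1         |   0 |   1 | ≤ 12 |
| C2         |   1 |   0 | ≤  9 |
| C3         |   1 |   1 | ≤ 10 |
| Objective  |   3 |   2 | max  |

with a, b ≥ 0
Minimize: z = 12y1 + 9y2 + 10y3

Subject to:
  C1: -y2 - y3 ≤ -3
  C2: -y1 - y3 ≤ -2
  y1, y2, y3 ≥ 0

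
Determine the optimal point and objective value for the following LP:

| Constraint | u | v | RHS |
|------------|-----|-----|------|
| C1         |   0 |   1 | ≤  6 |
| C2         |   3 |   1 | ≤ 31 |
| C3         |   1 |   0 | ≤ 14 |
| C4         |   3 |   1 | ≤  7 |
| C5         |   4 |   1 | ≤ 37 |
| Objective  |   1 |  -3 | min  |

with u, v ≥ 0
u = 0, v = 6, z = -18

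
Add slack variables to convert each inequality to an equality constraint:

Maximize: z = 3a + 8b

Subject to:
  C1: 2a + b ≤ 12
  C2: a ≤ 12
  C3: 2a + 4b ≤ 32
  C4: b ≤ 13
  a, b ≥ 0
max z = 3a + 8b

s.t.
  2a + b + s1 = 12
  a + s2 = 12
  2a + 4b + s3 = 32
  b + s4 = 13
  a, b, s1, s2, s3, s4 ≥ 0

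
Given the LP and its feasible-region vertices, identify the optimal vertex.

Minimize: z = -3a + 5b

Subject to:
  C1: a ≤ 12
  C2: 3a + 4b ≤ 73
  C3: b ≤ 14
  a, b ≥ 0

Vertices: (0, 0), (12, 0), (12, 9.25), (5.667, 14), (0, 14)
(12, 0) with z = -36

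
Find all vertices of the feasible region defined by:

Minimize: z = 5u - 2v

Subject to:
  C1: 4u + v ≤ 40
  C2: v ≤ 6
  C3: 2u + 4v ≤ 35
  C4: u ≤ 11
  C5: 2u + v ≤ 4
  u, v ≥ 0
Each vertex is the intersection of two constraint boundaries that also satisfies all remaining constraints:
  u = 0 and v = 0 → (0, 0)
  2u + v = 4 and v = 0 → (2, 0)
  2u + v = 4 and u = 0 → (0, 4)

Vertices: (0, 0), (2, 0), (0, 4)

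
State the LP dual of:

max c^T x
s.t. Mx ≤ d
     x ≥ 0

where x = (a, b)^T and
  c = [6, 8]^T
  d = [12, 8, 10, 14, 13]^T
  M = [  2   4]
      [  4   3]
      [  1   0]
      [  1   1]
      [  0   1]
Minimize: z = 12y1 + 8y2 + 10y3 + 14y4 + 13y5

Subject to:
  C1: -2y1 - 4y2 - y3 - y4 ≤ -6
  C2: -4y1 - 3y2 - y4 - y5 ≤ -8
  y1, y2, y3, y4, y5 ≥ 0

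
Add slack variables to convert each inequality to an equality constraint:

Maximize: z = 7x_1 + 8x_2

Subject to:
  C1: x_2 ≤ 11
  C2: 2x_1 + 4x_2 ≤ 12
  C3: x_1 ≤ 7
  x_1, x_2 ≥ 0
max z = 7x_1 + 8x_2

s.t.
  x_2 + s1 = 11
  2x_1 + 4x_2 + s2 = 12
  x_1 + s3 = 7
  x_1, x_2, s1, s2, s3 ≥ 0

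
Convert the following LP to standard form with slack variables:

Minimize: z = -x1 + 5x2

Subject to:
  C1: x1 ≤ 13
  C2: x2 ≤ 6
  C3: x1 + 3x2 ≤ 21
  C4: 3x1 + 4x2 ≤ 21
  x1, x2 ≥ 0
min z = -x1 + 5x2

s.t.
  x1 + s1 = 13
  x2 + s2 = 6
  x1 + 3x2 + s3 = 21
  3x1 + 4x2 + s4 = 21
  x1, x2, s1, s2, s3, s4 ≥ 0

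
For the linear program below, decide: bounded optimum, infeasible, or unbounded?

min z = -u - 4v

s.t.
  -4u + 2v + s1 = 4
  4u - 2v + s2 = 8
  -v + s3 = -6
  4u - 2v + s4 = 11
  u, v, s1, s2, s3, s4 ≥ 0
Feasible point: (2, 6) satisfies every constraint, so the LP is feasible.
Direction d = (1, 2): for each constraint row a, a·d ≤ 0 —
  (-4)(1) + (2)(2) = 0 ≤ 0
  (4)(1) + (-2)(2) = 0 ≤ 0
  (0)(1) + (-1)(2) = -2 ≤ 0
  (4)(1) + (-2)(2) = 0 ≤ 0
and d ≥ 0, so (2, 6) + t·d stays feasible for every t ≥ 0. Along this ray z = -u - 4v changes by -9 per unit t, so z → −∞.

The LP is unbounded; z can be made arbitrarily small.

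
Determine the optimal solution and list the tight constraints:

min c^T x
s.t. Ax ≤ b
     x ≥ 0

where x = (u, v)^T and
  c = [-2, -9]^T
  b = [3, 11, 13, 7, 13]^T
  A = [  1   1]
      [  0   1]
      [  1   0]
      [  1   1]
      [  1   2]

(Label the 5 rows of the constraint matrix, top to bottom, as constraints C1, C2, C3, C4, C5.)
Optimal: u = 0, v = 3
Binding: C1, u ≥ 0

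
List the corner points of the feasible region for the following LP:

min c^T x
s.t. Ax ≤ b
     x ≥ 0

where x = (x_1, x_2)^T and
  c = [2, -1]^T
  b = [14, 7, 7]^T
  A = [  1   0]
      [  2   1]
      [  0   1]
Each vertex is the intersection of two constraint boundaries that also satisfies all remaining constraints:
  x_1 = 0 and x_2 = 0 → (0, 0)
  2x_1 + x_2 = 7 and x_2 = 0 → (3.5, 0)
  2x_1 + x_2 = 7 and x_2 = 7 → (0, 7)

Vertices: (0, 0), (3.5, 0), (0, 7)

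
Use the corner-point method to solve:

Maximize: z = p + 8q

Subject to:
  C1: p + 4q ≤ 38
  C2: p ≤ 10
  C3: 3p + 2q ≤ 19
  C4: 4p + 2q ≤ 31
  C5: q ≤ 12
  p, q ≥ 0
Each vertex is the intersection of two constraint boundaries that also satisfies all remaining constraints:
  p = 0 and q = 0 → (0, 0)
  3p + 2q = 19 and q = 0 → (6.333, 0)
  p + 4q = 38 and 3p + 2q = 19 → (0, 9.5)

Evaluating z = p + 8q at each vertex:
  (0, 0): z = 0
  (6.333, 0): z = 6.333
  (0, 9.5): z = 76

The maximum is at (0, 9.5) with z = 76.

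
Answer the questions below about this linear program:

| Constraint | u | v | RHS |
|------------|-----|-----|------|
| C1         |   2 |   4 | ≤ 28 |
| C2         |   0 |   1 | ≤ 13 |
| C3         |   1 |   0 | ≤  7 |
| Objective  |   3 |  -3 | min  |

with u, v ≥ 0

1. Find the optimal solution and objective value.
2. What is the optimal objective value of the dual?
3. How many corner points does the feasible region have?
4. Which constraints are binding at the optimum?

1. u = 0, v = 7, z = -21
2. -21 (by strong duality, equal to the primal optimum)
3. 4
4. C1, u ≥ 0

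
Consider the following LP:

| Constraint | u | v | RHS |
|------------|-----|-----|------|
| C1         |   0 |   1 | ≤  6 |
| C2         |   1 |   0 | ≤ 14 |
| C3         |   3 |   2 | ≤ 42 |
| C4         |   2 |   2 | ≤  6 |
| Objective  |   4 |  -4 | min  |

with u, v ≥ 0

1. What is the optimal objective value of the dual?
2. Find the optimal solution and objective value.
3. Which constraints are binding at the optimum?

1. -12 (by strong duality, equal to the primal optimum)
2. u = 0, v = 3, z = -12
3. C4, u ≥ 0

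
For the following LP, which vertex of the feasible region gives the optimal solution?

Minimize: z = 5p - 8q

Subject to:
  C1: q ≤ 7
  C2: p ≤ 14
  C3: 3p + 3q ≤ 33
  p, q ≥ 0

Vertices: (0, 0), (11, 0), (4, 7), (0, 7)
Evaluating z = 5p - 8q at each vertex:
  (0, 0): z = 0
  (11, 0): z = 55
  (4, 7): z = -36
  (0, 7): z = -56

The smallest value is z = -56, attained at (0, 7).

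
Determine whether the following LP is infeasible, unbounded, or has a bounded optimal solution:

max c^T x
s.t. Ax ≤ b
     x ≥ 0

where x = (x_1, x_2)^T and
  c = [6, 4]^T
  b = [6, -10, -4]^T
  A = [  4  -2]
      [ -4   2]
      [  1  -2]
One constraint requires 4x_1 - 2x_2 ≤ 6, while the constraint -4x_1 + 2x_2 ≤ -10 is equivalent to 4x_1 - 2x_2 ≥ 10. Together they would need 10 ≤ 4x_1 - 2x_2 ≤ 6, which is impossible since 10 > 6. No point satisfies all constraints.

Infeasible: no point satisfies all constraints simultaneously.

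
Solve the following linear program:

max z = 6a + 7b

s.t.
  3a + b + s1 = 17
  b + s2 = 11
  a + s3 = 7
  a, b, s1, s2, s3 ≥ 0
Each vertex is the intersection of two constraint boundaries that also satisfies all remaining constraints:
  a = 0 and b = 0 → (0, 0)
  3a + b = 17 and b = 0 → (5.667, 0)
  3a + b = 17 and b = 11 → (2, 11)
  b = 11 and a = 0 → (0, 11)

Evaluating z = 6a + 7b at each vertex:
  (0, 0): z = 0
  (5.667, 0): z = 34
  (2, 11): z = 89
  (0, 11): z = 77

The maximum is at (2, 11) with z = 89.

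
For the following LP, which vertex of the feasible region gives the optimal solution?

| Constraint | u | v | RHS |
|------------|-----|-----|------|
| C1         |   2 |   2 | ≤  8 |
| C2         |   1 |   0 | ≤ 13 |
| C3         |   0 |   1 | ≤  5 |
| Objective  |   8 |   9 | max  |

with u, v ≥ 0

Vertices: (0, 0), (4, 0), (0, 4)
(0, 4) with z = 36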